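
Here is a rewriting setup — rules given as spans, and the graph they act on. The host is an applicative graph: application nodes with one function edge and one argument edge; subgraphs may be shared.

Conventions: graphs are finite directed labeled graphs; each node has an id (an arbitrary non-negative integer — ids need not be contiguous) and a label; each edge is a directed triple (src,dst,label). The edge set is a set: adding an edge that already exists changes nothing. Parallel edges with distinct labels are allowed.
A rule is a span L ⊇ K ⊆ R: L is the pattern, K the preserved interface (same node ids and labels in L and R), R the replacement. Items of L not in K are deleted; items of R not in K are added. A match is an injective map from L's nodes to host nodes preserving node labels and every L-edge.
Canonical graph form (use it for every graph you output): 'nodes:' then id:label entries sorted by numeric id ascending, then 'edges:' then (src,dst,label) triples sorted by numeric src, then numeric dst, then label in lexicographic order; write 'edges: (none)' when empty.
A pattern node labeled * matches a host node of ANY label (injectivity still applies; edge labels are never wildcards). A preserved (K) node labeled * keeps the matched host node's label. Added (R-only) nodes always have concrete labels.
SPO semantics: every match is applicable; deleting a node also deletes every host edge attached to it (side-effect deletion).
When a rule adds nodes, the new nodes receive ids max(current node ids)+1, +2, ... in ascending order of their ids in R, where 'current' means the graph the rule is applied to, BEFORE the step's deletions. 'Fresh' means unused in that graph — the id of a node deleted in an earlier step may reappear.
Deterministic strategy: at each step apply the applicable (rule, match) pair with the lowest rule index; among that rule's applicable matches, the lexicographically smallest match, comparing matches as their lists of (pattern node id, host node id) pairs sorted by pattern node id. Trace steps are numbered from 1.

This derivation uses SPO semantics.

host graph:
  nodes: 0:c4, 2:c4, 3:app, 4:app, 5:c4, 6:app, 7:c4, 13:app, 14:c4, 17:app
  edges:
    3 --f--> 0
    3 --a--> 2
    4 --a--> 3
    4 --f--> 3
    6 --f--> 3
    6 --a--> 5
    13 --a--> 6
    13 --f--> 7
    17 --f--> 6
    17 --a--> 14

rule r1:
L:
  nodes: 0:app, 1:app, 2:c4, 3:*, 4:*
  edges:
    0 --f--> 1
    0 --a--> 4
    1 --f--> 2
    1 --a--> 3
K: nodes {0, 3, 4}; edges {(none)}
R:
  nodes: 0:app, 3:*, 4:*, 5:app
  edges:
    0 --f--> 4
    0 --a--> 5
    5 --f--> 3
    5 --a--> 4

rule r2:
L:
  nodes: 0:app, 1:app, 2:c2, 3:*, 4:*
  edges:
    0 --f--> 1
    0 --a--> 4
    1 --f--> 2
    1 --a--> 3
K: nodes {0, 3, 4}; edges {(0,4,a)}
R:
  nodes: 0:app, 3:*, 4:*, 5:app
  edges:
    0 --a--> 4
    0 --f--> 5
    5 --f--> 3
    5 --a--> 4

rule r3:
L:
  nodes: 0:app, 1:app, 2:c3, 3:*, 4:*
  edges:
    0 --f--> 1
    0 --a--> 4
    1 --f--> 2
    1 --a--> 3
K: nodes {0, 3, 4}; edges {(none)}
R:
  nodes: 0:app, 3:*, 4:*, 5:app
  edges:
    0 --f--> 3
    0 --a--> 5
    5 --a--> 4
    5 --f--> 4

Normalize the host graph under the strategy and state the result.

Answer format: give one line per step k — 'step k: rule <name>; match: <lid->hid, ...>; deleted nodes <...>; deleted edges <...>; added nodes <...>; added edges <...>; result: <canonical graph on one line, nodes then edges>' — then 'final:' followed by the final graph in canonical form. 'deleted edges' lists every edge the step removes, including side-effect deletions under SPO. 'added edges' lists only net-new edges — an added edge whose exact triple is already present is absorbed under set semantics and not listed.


step 1: rule r1; match: 0->6, 1->3, 2->0, 3->2, 4->5; deleted nodes 0, 3; deleted edges (3,0,f); (3,2,a); (4,3,a); (4,3,f); (6,3,f); (6,5,a); added nodes 18; added edges (6,5,f); (6,18,a); (18,2,f); (18,5,a); result: nodes: 2:c4, 4:app, 5:c4, 6:app, 7:c4, 13:app, 14:c4, 17:app, 18:app edges: (6,5,f); (6,18,a); (13,6,a); (13,7,f); (17,6,f); (17,14,a); (18,2,f); (18,5,a)
step 2: rule r1; match: 0->17, 1->6, 2->5, 3->18, 4->14; deleted nodes 5, 6; deleted edges (6,5,f); (6,18,a); (13,6,a); (17,6,f); (17,14,a); (18,5,a); added nodes 19; added edges (17,14,f); (17,19,a); (19,14,a); (19,18,f); result: nodes: 2:c4, 4:app, 7:c4, 13:app, 14:c4, 17:app, 18:app, 19:app edges: (13,7,f); (17,14,f); (17,19,a); (18,2,f); (19,14,a); (19,18,f)
final:
nodes: 2:c4, 4:app, 7:c4, 13:app, 14:c4, 17:app, 18:app, 19:app
edges: (13,7,f); (17,14,f); (17,19,a); (18,2,f); (19,14,a); (19,18,f)


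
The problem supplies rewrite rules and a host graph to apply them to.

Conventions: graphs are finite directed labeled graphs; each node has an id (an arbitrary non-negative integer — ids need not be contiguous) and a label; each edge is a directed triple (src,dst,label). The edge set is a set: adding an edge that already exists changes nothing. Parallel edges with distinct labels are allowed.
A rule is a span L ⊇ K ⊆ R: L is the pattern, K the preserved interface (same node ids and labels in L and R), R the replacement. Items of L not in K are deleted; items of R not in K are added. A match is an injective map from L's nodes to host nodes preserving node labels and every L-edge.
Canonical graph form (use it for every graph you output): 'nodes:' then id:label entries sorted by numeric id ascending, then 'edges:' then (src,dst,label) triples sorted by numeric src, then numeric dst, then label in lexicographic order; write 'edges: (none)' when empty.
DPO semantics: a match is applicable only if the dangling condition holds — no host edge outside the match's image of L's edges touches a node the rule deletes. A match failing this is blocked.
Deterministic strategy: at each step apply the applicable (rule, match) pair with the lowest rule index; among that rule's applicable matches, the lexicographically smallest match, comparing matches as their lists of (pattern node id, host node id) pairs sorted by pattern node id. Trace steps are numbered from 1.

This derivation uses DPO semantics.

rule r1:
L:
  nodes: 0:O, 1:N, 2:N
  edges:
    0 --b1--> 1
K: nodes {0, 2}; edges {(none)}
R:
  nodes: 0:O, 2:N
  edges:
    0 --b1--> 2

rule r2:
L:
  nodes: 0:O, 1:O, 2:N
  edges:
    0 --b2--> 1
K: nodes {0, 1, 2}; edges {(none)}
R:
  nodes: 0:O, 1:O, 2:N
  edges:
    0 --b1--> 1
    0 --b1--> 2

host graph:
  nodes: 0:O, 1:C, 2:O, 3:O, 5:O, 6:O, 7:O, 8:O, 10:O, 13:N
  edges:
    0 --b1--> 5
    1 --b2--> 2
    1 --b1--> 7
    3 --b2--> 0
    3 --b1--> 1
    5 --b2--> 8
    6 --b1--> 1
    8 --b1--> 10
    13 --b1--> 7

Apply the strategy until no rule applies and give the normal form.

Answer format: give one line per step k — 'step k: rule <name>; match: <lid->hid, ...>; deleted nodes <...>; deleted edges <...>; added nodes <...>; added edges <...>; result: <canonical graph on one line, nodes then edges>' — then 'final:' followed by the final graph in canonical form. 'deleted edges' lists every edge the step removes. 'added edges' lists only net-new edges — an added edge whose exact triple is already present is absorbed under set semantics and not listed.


step 1: rule r2; match: 0->3, 1->0, 2->13; deleted nodes (none); deleted edges (3,0,b2); added nodes (none); added edges (3,0,b1); (3,13,b1); result: nodes: 0:O, 1:C, 2:O, 3:O, 5:O, 6:O, 7:O, 8:O, 10:O, 13:N edges: (0,5,b1); (1,2,b2); (1,7,b1); (3,0,b1); (3,1,b1); (3,13,b1); (5,8,b2); (6,1,b1); (8,10,b1); (13,7,b1)
step 2: rule r2; match: 0->5, 1->8, 2->13; deleted nodes (none); deleted edges (5,8,b2); added nodes (none); added edges (5,8,b1); (5,13,b1); result: nodes: 0:O, 1:C, 2:O, 3:O, 5:O, 6:O, 7:O, 8:O, 10:O, 13:N edges: (0,5,b1); (1,2,b2); (1,7,b1); (3,0,b1); (3,1,b1); (3,13,b1); (5,8,b1); (5,13,b1); (6,1,b1); (8,10,b1); (13,7,b1)
final:
nodes: 0:O, 1:C, 2:O, 3:O, 5:O, 6:O, 7:O, 8:O, 10:O, 13:N
edges: (0,5,b1); (1,2,b2); (1,7,b1); (3,0,b1); (3,1,b1); (3,13,b1); (5,8,b1); (5,13,b1); (6,1,b1); (8,10,b1); (13,7,b1)


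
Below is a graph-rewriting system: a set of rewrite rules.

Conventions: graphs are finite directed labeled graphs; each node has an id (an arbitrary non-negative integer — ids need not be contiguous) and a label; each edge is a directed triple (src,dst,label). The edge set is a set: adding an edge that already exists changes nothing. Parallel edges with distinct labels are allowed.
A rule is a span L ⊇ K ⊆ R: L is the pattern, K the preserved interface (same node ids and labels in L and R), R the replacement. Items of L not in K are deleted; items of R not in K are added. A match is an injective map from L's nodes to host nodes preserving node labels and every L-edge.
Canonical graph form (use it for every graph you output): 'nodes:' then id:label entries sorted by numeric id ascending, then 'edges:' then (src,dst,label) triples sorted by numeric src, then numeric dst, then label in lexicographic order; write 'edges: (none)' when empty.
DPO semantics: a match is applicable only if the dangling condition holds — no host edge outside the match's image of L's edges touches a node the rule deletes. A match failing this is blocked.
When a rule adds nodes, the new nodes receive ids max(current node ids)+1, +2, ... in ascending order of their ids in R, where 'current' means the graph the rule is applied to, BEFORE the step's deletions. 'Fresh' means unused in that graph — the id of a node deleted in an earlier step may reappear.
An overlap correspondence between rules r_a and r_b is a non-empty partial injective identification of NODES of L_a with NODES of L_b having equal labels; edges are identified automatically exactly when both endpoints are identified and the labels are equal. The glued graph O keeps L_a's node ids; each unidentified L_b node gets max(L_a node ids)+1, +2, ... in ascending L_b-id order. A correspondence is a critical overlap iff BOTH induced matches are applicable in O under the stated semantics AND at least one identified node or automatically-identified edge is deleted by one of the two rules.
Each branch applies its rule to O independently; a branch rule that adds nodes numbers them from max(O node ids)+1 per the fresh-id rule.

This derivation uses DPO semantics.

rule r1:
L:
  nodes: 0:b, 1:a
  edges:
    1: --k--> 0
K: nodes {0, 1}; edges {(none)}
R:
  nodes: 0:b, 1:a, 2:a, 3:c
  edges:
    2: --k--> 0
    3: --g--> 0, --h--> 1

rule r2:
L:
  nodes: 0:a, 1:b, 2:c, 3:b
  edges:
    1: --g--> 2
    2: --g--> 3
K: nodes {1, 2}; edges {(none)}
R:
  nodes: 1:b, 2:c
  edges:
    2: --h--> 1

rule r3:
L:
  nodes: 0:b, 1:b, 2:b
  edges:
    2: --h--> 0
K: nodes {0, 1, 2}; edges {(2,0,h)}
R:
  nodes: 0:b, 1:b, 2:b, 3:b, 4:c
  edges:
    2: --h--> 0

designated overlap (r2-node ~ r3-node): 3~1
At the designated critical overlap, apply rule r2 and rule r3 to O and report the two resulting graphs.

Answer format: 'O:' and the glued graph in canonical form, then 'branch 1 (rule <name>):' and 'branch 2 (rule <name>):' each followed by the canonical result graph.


O:
nodes: 0:a, 1:b, 2:c, 3:b, 4:b, 5:b
edges: (1,2,g); (2,3,g); (5,4,h)
branch 1 (rule r2):
nodes: 1:b, 2:c, 4:b, 5:b
edges: (2,1,h); (5,4,h)
branch 2 (rule r3):
nodes: 0:a, 1:b, 2:c, 3:b, 4:b, 5:b, 6:b, 7:c
edges: (1,2,g); (2,3,g); (5,4,h)


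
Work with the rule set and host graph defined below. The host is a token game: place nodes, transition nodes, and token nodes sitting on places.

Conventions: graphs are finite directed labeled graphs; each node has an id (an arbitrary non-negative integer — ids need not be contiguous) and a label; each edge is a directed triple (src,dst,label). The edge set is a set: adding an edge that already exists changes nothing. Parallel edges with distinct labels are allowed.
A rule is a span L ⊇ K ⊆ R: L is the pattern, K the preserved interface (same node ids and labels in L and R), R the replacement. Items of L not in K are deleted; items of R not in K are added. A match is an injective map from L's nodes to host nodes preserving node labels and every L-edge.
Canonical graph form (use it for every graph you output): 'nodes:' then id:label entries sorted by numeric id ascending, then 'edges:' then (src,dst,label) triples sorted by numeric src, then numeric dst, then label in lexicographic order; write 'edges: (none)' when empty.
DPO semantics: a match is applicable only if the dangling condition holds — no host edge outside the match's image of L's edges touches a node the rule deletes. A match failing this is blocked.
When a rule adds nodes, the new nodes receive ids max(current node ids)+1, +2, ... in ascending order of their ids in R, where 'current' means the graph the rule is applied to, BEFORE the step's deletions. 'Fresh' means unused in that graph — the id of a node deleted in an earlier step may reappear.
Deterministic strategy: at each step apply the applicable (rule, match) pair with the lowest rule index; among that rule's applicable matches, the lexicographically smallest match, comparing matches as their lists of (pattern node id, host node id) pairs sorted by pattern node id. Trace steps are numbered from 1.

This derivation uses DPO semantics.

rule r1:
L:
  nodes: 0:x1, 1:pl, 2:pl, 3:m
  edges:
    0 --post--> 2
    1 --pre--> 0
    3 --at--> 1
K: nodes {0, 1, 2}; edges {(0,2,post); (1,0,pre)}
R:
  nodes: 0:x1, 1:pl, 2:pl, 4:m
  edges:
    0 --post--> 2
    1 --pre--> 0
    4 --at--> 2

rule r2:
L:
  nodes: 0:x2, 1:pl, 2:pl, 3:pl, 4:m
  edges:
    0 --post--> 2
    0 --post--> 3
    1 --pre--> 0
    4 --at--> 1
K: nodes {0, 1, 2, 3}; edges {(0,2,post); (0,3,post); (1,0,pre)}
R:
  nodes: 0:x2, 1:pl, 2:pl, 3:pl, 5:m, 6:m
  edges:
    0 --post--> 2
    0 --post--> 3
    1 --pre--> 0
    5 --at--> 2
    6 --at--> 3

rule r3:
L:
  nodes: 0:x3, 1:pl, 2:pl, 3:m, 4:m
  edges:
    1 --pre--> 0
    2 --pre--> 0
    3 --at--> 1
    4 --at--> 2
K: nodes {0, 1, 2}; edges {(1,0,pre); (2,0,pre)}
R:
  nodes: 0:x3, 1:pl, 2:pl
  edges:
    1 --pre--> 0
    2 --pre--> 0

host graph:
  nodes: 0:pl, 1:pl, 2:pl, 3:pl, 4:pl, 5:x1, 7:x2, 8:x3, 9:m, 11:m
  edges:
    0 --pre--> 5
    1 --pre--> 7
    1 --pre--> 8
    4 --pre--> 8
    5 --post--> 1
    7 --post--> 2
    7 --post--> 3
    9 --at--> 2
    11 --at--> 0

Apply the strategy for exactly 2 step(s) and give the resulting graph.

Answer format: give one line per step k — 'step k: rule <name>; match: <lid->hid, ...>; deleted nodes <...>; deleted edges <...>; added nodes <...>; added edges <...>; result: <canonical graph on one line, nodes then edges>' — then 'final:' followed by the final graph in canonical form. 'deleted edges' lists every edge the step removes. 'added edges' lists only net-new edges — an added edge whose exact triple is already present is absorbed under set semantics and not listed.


step 1: rule r1; match: 0->5, 1->0, 2->1, 3->11; deleted nodes 11; deleted edges (11,0,at); added nodes 12; added edges (12,1,at); result: nodes: 0:pl, 1:pl, 2:pl, 3:pl, 4:pl, 5:x1, 7:x2, 8:x3, 9:m, 12:m edges: (0,5,pre); (1,7,pre); (1,8,pre); (4,8,pre); (5,1,post); (7,2,post); (7,3,post); (9,2,at); (12,1,at)
step 2: rule r2; match: 0->7, 1->1, 2->2, 3->3, 4->12; deleted nodes 12; deleted edges (12,1,at); added nodes 13, 14; added edges (13,2,at); (14,3,at); result: nodes: 0:pl, 1:pl, 2:pl, 3:pl, 4:pl, 5:x1, 7:x2, 8:x3, 9:m, 13:m, 14:m edges: (0,5,pre); (1,7,pre); (1,8,pre); (4,8,pre); (5,1,post); (7,2,post); (7,3,post); (9,2,at); (13,2,at); (14,3,at)
final:
nodes: 0:pl, 1:pl, 2:pl, 3:pl, 4:pl, 5:x1, 7:x2, 8:x3, 9:m, 13:m, 14:m
edges: (0,5,pre); (1,7,pre); (1,8,pre); (4,8,pre); (5,1,post); (7,2,post); (7,3,post); (9,2,at); (13,2,at); (14,3,at)


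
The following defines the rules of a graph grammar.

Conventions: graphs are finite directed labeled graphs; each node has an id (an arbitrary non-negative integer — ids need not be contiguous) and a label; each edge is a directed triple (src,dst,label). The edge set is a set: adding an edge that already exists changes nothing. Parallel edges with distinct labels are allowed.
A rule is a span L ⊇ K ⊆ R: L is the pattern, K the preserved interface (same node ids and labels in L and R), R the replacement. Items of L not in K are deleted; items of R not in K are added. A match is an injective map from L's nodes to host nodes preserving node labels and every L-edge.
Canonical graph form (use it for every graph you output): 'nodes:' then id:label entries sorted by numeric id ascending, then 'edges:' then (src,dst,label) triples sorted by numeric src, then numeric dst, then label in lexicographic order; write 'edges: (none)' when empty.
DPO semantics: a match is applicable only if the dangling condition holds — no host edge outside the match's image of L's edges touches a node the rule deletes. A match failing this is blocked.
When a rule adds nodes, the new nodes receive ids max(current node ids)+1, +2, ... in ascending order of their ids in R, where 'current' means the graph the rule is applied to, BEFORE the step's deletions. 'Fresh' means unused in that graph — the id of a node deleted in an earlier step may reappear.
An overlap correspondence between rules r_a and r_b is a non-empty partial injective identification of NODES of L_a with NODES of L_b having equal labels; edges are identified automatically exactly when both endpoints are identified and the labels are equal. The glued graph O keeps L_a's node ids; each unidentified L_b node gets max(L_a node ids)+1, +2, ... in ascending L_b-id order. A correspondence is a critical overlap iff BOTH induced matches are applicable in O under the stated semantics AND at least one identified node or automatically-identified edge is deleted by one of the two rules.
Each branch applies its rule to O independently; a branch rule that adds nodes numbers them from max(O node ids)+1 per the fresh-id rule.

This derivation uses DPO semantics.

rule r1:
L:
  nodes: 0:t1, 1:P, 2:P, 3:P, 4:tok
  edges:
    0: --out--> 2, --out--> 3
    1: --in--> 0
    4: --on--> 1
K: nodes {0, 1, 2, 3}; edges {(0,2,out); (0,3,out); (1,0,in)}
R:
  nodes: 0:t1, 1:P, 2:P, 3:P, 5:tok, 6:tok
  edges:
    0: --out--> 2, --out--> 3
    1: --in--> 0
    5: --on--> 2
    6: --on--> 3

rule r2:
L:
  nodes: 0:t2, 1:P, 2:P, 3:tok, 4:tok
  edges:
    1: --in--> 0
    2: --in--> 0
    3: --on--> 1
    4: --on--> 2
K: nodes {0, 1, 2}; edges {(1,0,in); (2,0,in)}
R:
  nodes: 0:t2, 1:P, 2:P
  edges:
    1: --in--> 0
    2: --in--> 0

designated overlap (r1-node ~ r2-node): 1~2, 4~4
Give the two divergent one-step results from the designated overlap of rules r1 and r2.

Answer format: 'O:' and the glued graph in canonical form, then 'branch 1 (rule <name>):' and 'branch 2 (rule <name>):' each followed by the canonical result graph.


O:
nodes: 0:t1, 1:P, 2:P, 3:P, 4:tok, 5:t2, 6:P, 7:tok
edges: (0,2,out); (0,3,out); (1,0,in); (1,5,in); (4,1,on); (6,5,in); (7,6,on)
branch 1 (rule r1):
nodes: 0:t1, 1:P, 2:P, 3:P, 5:t2, 6:P, 7:tok, 8:tok, 9:tok
edges: (0,2,out); (0,3,out); (1,0,in); (1,5,in); (6,5,in); (7,6,on); (8,2,on); (9,3,on)
branch 2 (rule r2):
nodes: 0:t1, 1:P, 2:P, 3:P, 5:t2, 6:P
edges: (0,2,out); (0,3,out); (1,0,in); (1,5,in); (6,5,in)


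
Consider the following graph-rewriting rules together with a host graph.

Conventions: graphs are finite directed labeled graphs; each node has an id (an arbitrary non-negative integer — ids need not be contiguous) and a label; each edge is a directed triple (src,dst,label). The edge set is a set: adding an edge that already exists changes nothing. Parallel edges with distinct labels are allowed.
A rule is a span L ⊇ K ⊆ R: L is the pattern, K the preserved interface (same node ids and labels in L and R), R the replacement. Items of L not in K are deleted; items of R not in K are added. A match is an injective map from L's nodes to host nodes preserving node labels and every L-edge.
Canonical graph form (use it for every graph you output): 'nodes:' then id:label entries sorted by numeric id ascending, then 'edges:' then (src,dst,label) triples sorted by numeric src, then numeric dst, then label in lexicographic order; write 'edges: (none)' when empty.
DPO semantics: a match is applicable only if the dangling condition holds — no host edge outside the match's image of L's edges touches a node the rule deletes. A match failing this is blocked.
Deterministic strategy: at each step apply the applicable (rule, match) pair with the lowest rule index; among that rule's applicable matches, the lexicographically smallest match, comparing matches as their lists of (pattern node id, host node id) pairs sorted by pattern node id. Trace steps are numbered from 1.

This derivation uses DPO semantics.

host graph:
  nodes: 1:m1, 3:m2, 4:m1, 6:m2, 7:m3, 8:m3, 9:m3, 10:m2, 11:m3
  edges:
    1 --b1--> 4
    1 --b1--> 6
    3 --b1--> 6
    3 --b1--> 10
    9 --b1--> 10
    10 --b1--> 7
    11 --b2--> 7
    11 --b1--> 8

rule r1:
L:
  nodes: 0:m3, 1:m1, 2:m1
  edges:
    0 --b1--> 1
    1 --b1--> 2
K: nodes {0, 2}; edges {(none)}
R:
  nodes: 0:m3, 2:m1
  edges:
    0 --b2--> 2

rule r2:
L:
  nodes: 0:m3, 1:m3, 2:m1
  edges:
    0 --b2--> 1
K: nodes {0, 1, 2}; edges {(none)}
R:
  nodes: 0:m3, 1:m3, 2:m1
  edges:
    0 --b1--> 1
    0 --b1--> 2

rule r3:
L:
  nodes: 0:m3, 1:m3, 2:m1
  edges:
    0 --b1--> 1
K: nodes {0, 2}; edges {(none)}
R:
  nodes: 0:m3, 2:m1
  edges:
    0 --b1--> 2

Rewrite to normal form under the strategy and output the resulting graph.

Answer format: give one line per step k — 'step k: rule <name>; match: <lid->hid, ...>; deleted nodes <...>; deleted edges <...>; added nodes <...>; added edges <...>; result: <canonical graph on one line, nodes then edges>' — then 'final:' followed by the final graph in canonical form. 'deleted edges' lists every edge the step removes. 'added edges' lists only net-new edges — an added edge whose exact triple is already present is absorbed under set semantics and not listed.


step 1: rule r2; match: 0->11, 1->7, 2->1; deleted nodes (none); deleted edges (11,7,b2); added nodes (none); added edges (11,1,b1); (11,7,b1); result: nodes: 1:m1, 3:m2, 4:m1, 6:m2, 7:m3, 8:m3, 9:m3, 10:m2, 11:m3 edges: (1,4,b1); (1,6,b1); (3,6,b1); (3,10,b1); (9,10,b1); (10,7,b1); (11,1,b1); (11,7,b1); (11,8,b1)
step 2: rule r3; match: 0->11, 1->8, 2->1; deleted nodes 8; deleted edges (11,8,b1); added nodes (none); added edges (none); result: nodes: 1:m1, 3:m2, 4:m1, 6:m2, 7:m3, 9:m3, 10:m2, 11:m3 edges: (1,4,b1); (1,6,b1); (3,6,b1); (3,10,b1); (9,10,b1); (10,7,b1); (11,1,b1); (11,7,b1)
final:
nodes: 1:m1, 3:m2, 4:m1, 6:m2, 7:m3, 9:m3, 10:m2, 11:m3
edges: (1,4,b1); (1,6,b1); (3,6,b1); (3,10,b1); (9,10,b1); (10,7,b1); (11,1,b1); (11,7,b1)


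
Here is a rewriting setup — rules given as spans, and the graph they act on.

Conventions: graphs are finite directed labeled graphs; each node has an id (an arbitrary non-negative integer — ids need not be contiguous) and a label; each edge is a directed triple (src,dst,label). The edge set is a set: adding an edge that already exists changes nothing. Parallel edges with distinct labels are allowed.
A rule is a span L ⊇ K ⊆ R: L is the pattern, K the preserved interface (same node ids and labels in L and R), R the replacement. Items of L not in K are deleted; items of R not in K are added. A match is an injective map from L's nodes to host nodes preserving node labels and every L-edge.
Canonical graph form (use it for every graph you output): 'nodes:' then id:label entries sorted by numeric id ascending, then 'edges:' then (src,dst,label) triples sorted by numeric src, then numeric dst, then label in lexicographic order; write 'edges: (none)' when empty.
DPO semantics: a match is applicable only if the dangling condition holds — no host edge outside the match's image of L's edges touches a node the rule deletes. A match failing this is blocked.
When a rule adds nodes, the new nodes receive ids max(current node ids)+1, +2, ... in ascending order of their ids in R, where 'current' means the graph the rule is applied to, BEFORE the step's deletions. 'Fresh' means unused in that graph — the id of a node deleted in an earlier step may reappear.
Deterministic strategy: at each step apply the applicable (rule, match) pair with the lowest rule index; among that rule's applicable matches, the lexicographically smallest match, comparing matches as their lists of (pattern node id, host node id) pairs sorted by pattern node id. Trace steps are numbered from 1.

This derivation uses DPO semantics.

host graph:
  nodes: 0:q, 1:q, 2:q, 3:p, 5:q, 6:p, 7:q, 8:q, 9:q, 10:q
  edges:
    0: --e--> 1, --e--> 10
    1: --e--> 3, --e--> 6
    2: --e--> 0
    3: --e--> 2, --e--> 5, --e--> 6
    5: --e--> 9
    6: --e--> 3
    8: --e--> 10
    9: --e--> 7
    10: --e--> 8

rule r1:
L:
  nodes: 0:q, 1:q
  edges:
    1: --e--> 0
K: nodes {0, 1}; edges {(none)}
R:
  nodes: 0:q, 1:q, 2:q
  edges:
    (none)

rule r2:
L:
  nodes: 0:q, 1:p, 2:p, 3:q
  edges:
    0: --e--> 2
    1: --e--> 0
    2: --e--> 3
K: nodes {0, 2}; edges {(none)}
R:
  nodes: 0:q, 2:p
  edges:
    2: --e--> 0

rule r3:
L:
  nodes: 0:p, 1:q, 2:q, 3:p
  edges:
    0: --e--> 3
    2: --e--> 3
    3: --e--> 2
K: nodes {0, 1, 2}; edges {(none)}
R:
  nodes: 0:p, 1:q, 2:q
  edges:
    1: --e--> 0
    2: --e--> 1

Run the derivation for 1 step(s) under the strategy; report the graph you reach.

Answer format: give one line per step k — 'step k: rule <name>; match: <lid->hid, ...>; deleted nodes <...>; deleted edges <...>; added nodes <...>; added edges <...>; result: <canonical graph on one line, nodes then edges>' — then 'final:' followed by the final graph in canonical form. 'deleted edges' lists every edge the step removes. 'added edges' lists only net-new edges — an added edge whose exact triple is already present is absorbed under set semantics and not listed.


step 1: rule r1; match: 0->0, 1->2; deleted nodes (none); deleted edges (2,0,e); added nodes 11; added edges (none); result: nodes: 0:q, 1:q, 2:q, 3:p, 5:q, 6:p, 7:q, 8:q, 9:q, 10:q, 11:q edges: (0,1,e); (0,10,e); (1,3,e); (1,6,e); (3,2,e); (3,5,e); (3,6,e); (5,9,e); (6,3,e); (8,10,e); (9,7,e); (10,8,e)
final:
nodes: 0:q, 1:q, 2:q, 3:p, 5:q, 6:p, 7:q, 8:q, 9:q, 10:q, 11:q
edges: (0,1,e); (0,10,e); (1,3,e); (1,6,e); (3,2,e); (3,5,e); (3,6,e); (5,9,e); (6,3,e); (8,10,e); (9,7,e); (10,8,e)


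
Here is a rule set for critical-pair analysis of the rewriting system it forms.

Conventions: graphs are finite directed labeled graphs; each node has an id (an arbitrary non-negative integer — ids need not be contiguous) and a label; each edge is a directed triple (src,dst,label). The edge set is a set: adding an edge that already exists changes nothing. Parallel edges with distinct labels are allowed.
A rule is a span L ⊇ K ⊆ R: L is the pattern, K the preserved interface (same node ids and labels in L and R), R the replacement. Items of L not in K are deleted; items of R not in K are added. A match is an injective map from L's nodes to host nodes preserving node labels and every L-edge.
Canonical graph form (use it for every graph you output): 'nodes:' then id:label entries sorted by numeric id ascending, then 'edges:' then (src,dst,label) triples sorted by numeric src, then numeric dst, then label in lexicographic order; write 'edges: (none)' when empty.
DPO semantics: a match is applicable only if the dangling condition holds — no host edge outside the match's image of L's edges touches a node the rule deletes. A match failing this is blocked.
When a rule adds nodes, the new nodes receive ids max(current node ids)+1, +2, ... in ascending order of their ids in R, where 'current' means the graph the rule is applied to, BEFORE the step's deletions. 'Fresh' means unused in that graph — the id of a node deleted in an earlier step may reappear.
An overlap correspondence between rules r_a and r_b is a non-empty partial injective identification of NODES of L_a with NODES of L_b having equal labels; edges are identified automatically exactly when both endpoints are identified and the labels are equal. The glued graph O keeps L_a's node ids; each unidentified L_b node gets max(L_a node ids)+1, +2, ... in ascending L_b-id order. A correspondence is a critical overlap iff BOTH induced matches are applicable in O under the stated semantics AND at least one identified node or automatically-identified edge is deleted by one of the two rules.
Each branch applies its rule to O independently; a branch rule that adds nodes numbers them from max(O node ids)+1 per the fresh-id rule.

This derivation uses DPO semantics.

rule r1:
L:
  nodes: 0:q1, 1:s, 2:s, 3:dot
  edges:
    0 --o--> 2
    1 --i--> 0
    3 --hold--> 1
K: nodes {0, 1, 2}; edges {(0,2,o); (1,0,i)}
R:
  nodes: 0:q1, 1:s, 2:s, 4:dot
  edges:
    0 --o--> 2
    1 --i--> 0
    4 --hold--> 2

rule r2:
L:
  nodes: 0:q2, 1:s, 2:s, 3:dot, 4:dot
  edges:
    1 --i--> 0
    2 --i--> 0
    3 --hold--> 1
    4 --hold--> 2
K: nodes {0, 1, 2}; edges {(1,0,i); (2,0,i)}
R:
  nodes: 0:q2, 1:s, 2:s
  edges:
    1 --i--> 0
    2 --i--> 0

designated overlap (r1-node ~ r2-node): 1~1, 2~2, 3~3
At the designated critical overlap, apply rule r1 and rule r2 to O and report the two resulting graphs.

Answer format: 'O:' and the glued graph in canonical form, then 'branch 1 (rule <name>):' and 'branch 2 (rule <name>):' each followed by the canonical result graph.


O:
nodes: 0:q1, 1:s, 2:s, 3:dot, 4:q2, 5:dot
edges: (0,2,o); (1,0,i); (1,4,i); (2,4,i); (3,1,hold); (5,2,hold)
branch 1 (rule r1):
nodes: 0:q1, 1:s, 2:s, 4:q2, 5:dot, 6:dot
edges: (0,2,o); (1,0,i); (1,4,i); (2,4,i); (5,2,hold); (6,2,hold)
branch 2 (rule r2):
nodes: 0:q1, 1:s, 2:s, 4:q2
edges: (0,2,o); (1,0,i); (1,4,i); (2,4,i)


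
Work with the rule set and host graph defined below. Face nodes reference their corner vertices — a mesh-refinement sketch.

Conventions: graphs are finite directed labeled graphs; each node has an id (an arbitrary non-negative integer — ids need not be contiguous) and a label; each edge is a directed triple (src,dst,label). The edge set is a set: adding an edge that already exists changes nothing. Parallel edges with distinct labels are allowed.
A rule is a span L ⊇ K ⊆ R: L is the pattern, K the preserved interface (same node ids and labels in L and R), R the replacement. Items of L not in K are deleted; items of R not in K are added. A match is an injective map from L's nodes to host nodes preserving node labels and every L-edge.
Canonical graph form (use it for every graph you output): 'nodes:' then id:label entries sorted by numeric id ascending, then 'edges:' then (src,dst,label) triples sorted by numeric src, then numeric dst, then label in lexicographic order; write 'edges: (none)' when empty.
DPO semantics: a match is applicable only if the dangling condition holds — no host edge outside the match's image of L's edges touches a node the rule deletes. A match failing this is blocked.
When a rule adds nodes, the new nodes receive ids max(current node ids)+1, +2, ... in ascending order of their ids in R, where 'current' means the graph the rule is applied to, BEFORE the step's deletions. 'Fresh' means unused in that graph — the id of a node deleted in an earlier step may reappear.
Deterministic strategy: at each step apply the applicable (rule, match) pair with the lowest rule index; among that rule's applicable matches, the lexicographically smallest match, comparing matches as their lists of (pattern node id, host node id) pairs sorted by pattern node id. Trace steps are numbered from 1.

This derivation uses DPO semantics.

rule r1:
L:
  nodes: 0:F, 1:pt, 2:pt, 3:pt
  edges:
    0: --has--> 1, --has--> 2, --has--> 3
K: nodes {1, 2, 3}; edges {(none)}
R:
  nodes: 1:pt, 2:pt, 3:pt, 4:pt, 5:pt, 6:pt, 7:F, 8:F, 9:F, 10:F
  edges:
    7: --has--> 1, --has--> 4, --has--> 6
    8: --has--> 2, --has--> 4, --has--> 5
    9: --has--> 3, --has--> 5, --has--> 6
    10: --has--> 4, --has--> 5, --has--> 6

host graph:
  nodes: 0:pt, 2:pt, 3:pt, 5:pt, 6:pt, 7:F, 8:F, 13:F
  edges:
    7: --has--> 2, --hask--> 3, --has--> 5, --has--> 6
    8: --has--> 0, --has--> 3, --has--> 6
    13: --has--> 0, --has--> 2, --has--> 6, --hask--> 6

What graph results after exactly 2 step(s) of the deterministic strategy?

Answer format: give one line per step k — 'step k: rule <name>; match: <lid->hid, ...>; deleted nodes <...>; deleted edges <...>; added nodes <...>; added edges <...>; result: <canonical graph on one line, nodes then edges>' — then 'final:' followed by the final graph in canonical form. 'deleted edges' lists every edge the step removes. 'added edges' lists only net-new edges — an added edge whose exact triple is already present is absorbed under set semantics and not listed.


step 1: rule r1; match: 0->8, 1->0, 2->3, 3->6; deleted nodes 8; deleted edges (8,0,has); (8,3,has); (8,6,has); added nodes 14, 15, 16, 17, 18, 19, 20; added edges (17,0,has); (17,14,has); (17,16,has); (18,3,has); (18,14,has); (18,15,has); (19,6,has); (19,15,has); (19,16,has); (20,14,has); (20,15,has); (20,16,has); result: nodes: 0:pt, 2:pt, 3:pt, 5:pt, 6:pt, 7:F, 13:F, 14:pt, 15:pt, 16:pt, 17:F, 18:F, 19:F, 20:F edges: (7,2,has); (7,3,hask); (7,5,has); (7,6,has); (13,0,has); (13,2,has); (13,6,has); (13,6,hask); (17,0,has); (17,14,has); (17,16,has); (18,3,has); (18,14,has); (18,15,has); (19,6,has); (19,15,has); (19,16,has); (20,14,has); (20,15,has); (20,16,has)
step 2: rule r1; match: 0->17, 1->0, 2->14, 3->16; deleted nodes 17; deleted edges (17,0,has); (17,14,has); (17,16,has); added nodes 21, 22, 23, 24, 25, 26, 27; added edges (24,0,has); (24,21,has); (24,23,has); (25,14,has); (25,21,has); (25,22,has); (26,16,has); (26,22,has); (26,23,has); (27,21,has); (27,22,has); (27,23,has); result: nodes: 0:pt, 2:pt, 3:pt, 5:pt, 6:pt, 7:F, 13:F, 14:pt, 15:pt, 16:pt, 18:F, 19:F, 20:F, 21:pt, 22:pt, 23:pt, 24:F, 25:F, 26:F, 27:F edges: (7,2,has); (7,3,hask); (7,5,has); (7,6,has); (13,0,has); (13,2,has); (13,6,has); (13,6,hask); (18,3,has); (18,14,has); (18,15,has); (19,6,has); (19,15,has); (19,16,has); (20,14,has); (20,15,has); (20,16,has); (24,0,has); (24,21,has); (24,23,has); (25,14,has); (25,21,has); (25,22,has); (26,16,has); (26,22,has); (26,23,has); (27,21,has); (27,22,has); (27,23,has)
final:
nodes: 0:pt, 2:pt, 3:pt, 5:pt, 6:pt, 7:F, 13:F, 14:pt, 15:pt, 16:pt, 18:F, 19:F, 20:F, 21:pt, 22:pt, 23:pt, 24:F, 25:F, 26:F, 27:F
edges: (7,2,has); (7,3,hask); (7,5,has); (7,6,has); (13,0,has); (13,2,has); (13,6,has); (13,6,hask); (18,3,has); (18,14,has); (18,15,has); (19,6,has); (19,15,has); (19,16,has); (20,14,has); (20,15,has); (20,16,has); (24,0,has); (24,21,has); (24,23,has); (25,14,has); (25,21,has); (25,22,has); (26,16,has); (26,22,has); (26,23,has); (27,21,has); (27,22,has); (27,23,has)


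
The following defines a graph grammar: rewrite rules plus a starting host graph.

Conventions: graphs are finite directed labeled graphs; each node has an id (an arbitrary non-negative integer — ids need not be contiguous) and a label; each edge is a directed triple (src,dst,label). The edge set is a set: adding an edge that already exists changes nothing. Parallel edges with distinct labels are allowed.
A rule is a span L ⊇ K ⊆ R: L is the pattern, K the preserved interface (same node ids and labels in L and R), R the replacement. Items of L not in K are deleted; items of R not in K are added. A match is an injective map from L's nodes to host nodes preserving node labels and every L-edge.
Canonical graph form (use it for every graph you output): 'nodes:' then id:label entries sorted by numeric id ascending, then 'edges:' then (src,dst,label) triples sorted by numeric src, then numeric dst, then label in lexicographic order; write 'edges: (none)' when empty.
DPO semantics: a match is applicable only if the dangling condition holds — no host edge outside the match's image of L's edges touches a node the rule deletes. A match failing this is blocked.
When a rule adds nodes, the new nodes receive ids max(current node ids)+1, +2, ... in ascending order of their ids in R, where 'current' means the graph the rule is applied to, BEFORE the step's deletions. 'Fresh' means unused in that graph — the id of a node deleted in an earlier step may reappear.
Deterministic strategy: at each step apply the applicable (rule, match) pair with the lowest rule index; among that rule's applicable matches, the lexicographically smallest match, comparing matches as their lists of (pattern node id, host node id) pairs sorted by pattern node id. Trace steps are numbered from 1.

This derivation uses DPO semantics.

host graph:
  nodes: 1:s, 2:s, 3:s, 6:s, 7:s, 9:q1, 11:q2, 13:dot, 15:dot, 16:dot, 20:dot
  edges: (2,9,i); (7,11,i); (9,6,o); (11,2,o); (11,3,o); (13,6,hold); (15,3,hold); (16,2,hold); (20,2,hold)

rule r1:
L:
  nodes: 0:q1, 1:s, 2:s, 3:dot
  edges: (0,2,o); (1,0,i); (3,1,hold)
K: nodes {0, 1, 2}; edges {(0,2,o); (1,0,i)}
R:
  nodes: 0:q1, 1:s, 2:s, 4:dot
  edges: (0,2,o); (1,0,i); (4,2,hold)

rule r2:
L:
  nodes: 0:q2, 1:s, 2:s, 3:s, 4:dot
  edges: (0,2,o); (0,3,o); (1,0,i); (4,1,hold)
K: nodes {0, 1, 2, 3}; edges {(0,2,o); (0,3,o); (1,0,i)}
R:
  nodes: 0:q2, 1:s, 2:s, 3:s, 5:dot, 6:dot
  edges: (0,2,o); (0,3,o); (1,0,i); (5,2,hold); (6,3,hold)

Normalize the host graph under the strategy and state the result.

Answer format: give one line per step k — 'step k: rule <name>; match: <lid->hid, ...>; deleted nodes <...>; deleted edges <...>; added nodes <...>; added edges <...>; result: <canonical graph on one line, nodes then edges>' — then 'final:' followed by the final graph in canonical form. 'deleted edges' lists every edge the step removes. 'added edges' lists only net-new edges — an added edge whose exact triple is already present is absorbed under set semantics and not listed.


step 1: rule r1; match: 0->9, 1->2, 2->6, 3->16; deleted nodes 16; deleted edges (16,2,hold); added nodes 21; added edges (21,6,hold); result: nodes: 1:s, 2:s, 3:s, 6:s, 7:s, 9:q1, 11:q2, 13:dot, 15:dot, 20:dot, 21:dot edges: (2,9,i); (7,11,i); (9,6,o); (11,2,o); (11,3,o); (13,6,hold); (15,3,hold); (20,2,hold); (21,6,hold)
step 2: rule r1; match: 0->9, 1->2, 2->6, 3->20; deleted nodes 20; deleted edges (20,2,hold); added nodes 22; added edges (22,6,hold); result: nodes: 1:s, 2:s, 3:s, 6:s, 7:s, 9:q1, 11:q2, 13:dot, 15:dot, 21:dot, 22:dot edges: (2,9,i); (7,11,i); (9,6,o); (11,2,o); (11,3,o); (13,6,hold); (15,3,hold); (21,6,hold); (22,6,hold)
final:
nodes: 1:s, 2:s, 3:s, 6:s, 7:s, 9:q1, 11:q2, 13:dot, 15:dot, 21:dot, 22:dot
edges: (2,9,i); (7,11,i); (9,6,o); (11,2,o); (11,3,o); (13,6,hold); (15,3,hold); (21,6,hold); (22,6,hold)


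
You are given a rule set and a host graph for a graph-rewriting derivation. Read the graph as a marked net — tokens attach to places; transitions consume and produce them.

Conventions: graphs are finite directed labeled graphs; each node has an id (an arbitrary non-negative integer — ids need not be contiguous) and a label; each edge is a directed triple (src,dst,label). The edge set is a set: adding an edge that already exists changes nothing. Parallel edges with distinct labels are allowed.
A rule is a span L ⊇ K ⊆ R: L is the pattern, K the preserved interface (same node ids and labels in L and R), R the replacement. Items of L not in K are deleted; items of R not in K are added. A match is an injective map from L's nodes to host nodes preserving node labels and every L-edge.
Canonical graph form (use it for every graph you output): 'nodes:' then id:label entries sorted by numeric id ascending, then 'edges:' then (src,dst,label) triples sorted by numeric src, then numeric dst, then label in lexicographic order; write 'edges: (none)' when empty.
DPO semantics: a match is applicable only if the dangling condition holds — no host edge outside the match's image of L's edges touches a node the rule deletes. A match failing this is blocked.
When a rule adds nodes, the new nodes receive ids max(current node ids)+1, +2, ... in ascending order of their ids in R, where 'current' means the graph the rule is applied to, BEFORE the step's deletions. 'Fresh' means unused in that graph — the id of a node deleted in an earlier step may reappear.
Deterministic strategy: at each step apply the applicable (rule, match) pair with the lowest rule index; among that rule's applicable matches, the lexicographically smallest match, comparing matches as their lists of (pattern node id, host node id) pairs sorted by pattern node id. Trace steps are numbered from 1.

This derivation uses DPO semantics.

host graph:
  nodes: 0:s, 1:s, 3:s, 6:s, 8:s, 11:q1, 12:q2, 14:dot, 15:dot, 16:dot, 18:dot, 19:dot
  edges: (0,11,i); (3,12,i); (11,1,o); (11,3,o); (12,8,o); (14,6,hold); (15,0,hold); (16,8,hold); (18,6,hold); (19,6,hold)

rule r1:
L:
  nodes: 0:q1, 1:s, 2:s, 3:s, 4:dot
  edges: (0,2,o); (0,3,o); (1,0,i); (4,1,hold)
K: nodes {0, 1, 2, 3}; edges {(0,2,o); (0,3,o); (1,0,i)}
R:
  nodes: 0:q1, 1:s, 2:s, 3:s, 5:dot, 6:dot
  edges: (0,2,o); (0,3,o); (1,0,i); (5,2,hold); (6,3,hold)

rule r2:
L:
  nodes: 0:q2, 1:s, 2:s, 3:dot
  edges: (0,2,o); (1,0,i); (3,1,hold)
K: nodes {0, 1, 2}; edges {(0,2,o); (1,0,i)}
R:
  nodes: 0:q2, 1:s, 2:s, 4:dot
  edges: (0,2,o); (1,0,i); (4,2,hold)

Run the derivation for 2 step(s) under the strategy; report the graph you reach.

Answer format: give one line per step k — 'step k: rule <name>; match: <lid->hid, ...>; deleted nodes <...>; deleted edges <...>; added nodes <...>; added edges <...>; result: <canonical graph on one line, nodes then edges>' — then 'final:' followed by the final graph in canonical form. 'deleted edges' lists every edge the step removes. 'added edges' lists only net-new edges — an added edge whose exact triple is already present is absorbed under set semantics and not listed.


step 1: rule r1; match: 0->11, 1->0, 2->1, 3->3, 4->15; deleted nodes 15; deleted edges (15,0,hold); added nodes 20, 21; added edges (20,1,hold); (21,3,hold); result: nodes: 0:s, 1:s, 3:s, 6:s, 8:s, 11:q1, 12:q2, 14:dot, 16:dot, 18:dot, 19:dot, 20:dot, 21:dot edges: (0,11,i); (3,12,i); (11,1,o); (11,3,o); (12,8,o); (14,6,hold); (16,8,hold); (18,6,hold); (19,6,hold); (20,1,hold); (21,3,hold)
step 2: rule r2; match: 0->12, 1->3, 2->8, 3->21; deleted nodes 21; deleted edges (21,3,hold); added nodes 22; added edges (22,8,hold); result: nodes: 0:s, 1:s, 3:s, 6:s, 8:s, 11:q1, 12:q2, 14:dot, 16:dot, 18:dot, 19:dot, 20:dot, 22:dot edges: (0,11,i); (3,12,i); (11,1,o); (11,3,o); (12,8,o); (14,6,hold); (16,8,hold); (18,6,hold); (19,6,hold); (20,1,hold); (22,8,hold)
final:
nodes: 0:s, 1:s, 3:s, 6:s, 8:s, 11:q1, 12:q2, 14:dot, 16:dot, 18:dot, 19:dot, 20:dot, 22:dot
edges: (0,11,i); (3,12,i); (11,1,o); (11,3,o); (12,8,o); (14,6,hold); (16,8,hold); (18,6,hold); (19,6,hold); (20,1,hold); (22,8,hold)
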